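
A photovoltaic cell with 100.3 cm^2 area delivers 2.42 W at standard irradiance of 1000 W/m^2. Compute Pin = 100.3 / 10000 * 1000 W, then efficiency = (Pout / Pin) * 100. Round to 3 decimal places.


First compute the input power:
  Pin = area_cm2 / 10000 * G = 100.3 / 10000 * 1000 = 10.03 W
Then compute efficiency:
  Efficiency = (Pout / Pin) * 100 = (2.42 / 10.03) * 100
  Efficiency = 24.128%

24.128


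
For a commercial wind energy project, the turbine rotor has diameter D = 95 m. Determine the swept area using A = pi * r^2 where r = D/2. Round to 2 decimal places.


Compute the rotor radius:
  r = D / 2 = 95 / 2 = 47.5 m
Calculate swept area:
  A = pi * r^2 = pi * 47.5^2
  A = 7088.22 m^2

7088.22


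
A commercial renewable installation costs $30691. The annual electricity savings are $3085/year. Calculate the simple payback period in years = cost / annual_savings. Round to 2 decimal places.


Simple payback period = initial cost / annual savings
Payback = 30691 / 3085
Payback = 9.95 years

9.95


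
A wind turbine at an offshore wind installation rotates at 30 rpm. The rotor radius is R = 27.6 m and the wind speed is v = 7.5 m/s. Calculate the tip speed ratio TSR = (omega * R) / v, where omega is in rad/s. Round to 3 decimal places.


Convert rotational speed to rad/s:
  omega = 30 * 2 * pi / 60 = 3.1416 rad/s
Compute tip speed:
  v_tip = omega * R = 3.1416 * 27.6 = 86.708 m/s
Tip speed ratio:
  TSR = v_tip / v_wind = 86.708 / 7.5 = 11.561

11.561


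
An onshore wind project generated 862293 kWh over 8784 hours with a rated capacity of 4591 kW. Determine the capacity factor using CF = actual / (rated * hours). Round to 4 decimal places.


Capacity factor = actual output / maximum possible output
Maximum possible = rated * hours = 4591 * 8784 = 40327344 kWh
CF = 862293 / 40327344
CF = 0.0214

0.0214


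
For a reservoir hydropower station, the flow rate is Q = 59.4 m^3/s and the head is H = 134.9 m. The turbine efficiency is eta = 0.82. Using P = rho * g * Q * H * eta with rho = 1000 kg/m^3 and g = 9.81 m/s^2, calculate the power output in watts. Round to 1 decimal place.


Apply the hydropower formula P = rho * g * Q * H * eta
rho * g = 1000 * 9.81 = 9810.0
P = 9810.0 * 59.4 * 134.9 * 0.82
P = 64458657.3 W

64458657.3


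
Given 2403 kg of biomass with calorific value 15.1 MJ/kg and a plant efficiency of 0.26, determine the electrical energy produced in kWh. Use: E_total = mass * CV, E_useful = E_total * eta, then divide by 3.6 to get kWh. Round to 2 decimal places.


Total energy = mass * CV = 2403 * 15.1 = 36285.3 MJ
Useful energy = total * eta = 36285.3 * 0.26 = 9434.18 MJ
Convert to kWh: 9434.18 / 3.6
Useful energy = 2620.61 kWh

2620.61


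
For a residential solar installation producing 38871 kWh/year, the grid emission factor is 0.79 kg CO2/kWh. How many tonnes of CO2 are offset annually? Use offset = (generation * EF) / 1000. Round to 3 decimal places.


CO2 offset in kg = generation * emission_factor
CO2 offset = 38871 * 0.79 = 30708.09 kg
Convert to tonnes:
  CO2 offset = 30708.09 / 1000 = 30.708 tonnes

30.708


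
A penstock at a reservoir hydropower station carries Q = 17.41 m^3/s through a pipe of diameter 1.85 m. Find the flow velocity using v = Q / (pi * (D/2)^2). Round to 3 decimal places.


Compute pipe cross-sectional area:
  A = pi * (D/2)^2 = pi * (1.85/2)^2 = 2.688 m^2
Calculate velocity:
  v = Q / A = 17.41 / 2.688
  v = 6.477 m/s

6.477


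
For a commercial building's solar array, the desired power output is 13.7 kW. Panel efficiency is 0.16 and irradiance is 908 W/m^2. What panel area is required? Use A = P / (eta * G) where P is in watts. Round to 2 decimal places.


Convert target power to watts: P = 13.7 * 1000 = 13700.0 W
Compute denominator: eta * G = 0.16 * 908 = 145.28
Required area A = P / (eta * G) = 13700.0 / 145.28
A = 94.30 m^2

94.30


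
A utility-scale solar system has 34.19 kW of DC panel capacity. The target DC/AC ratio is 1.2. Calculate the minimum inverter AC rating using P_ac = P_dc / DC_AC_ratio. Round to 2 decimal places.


The inverter AC capacity is determined by the DC/AC ratio.
Given: P_dc = 34.19 kW, DC/AC ratio = 1.2
P_ac = P_dc / ratio = 34.19 / 1.2
P_ac = 28.49 kW

28.49


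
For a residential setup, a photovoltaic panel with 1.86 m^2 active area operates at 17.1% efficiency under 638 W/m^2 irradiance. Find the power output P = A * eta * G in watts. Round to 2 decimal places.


Use the solar power formula P = A * eta * G.
Given: A = 1.86 m^2, eta = 0.171, G = 638 W/m^2
P = 1.86 * 0.171 * 638
P = 202.92 W

202.92


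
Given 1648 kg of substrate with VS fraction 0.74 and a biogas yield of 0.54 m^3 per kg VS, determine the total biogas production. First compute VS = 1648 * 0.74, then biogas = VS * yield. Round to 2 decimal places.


Compute volatile solids:
  VS = mass * VS_fraction = 1648 * 0.74 = 1219.52 kg
Calculate biogas volume:
  Biogas = VS * specific_yield = 1219.52 * 0.54
  Biogas = 658.54 m^3

658.54


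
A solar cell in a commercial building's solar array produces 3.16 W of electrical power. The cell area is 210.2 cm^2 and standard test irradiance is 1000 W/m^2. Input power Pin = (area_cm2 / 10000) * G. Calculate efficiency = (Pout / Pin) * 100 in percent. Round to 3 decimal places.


First compute the input power:
  Pin = area_cm2 / 10000 * G = 210.2 / 10000 * 1000 = 21.02 W
Then compute efficiency:
  Efficiency = (Pout / Pin) * 100 = (3.16 / 21.02) * 100
  Efficiency = 15.033%

15.033


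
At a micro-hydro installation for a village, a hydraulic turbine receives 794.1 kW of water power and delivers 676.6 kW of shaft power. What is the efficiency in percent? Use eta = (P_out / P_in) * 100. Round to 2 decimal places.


Turbine efficiency = (output power / input power) * 100
eta = (676.6 / 794.1) * 100
eta = 85.20%

85.20


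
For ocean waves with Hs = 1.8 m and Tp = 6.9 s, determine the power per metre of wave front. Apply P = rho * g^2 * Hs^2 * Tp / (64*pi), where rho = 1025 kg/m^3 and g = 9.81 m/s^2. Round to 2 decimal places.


Apply wave power formula:
  g^2 = 9.81^2 = 96.2361
  Hs^2 = 1.8^2 = 3.24
  Numerator = rho * g^2 * Hs^2 * Tp = 1025 * 96.2361 * 3.24 * 6.9 = 2205240.61
  Denominator = 64 * pi = 201.0619
  P = 2205240.61 / 201.0619 = 10967.97 W/m

10967.97


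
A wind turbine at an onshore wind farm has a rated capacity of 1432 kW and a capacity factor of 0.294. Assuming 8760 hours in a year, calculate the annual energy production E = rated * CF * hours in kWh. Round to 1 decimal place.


Annual energy = rated_kW * capacity_factor * hours_per_year
Given: P_rated = 1432 kW, CF = 0.294, hours = 8760
E = 1432 * 0.294 * 8760
E = 3688030.1 kWh

3688030.1


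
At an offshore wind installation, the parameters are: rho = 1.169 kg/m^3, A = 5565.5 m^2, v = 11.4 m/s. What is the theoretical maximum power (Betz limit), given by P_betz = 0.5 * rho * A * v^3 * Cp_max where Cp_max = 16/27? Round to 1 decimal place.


The Betz coefficient Cp_max = 16/27 = 0.5926
v^3 = 11.4^3 = 1481.544
P_betz = 0.5 * rho * A * v^3 * Cp_max
P_betz = 0.5 * 1.169 * 5565.5 * 1481.544 * 0.5926
P_betz = 2856008.4 W

2856008.4


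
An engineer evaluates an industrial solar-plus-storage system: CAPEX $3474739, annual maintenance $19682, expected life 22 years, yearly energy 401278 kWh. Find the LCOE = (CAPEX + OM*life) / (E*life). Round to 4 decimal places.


Total cost = CAPEX + OM * lifetime = 3474739 + 19682 * 22 = 3474739 + 433004 = 3907743
Total generation = annual * lifetime = 401278 * 22 = 8828116 kWh
LCOE = 3907743 / 8828116
LCOE = 0.4426 $/kWh

0.4426


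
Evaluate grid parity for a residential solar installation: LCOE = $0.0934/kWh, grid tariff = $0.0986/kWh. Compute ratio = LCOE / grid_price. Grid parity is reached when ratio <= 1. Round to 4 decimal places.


Compare LCOE to grid price:
  LCOE = $0.0934/kWh, Grid price = $0.0986/kWh
  Ratio = LCOE / grid_price = 0.0934 / 0.0986 = 0.9473
  Grid parity achieved (ratio <= 1)? yes

0.9473


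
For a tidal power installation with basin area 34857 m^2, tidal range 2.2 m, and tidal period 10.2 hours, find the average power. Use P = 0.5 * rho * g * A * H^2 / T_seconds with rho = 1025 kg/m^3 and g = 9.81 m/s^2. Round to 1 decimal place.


Convert period to seconds: T = 10.2 * 3600 = 36720.0 s
H^2 = 2.2^2 = 4.84
P = 0.5 * rho * g * A * H^2 / T
P = 0.5 * 1025 * 9.81 * 34857 * 4.84 / 36720.0
P = 23099.1 W

23099.1


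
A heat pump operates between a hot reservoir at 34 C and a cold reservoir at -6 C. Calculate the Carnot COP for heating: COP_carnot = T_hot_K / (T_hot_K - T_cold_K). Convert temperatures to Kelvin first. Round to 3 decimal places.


Convert to Kelvin:
  T_hot = 34 + 273.15 = 307.15 K
  T_cold = -6 + 273.15 = 267.15 K
Apply Carnot COP formula:
  COP = T_hot_K / (T_hot_K - T_cold_K) = 307.15 / 40.0
  COP = 7.679

7.679


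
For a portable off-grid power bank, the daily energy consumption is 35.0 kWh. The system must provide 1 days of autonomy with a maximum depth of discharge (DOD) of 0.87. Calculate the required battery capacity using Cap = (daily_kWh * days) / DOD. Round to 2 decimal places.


Total energy needed = daily * days = 35.0 * 1 = 35.0 kWh
Account for depth of discharge:
  Cap = total_energy / DOD = 35.0 / 0.87
  Cap = 40.23 kWh

40.23


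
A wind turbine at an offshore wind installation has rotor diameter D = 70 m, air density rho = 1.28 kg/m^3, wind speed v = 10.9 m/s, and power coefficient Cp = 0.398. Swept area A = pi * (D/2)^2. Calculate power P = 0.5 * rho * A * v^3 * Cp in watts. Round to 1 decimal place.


Step 1 -- Compute swept area:
  A = pi * (D/2)^2 = pi * (70/2)^2 = 3848.45 m^2
Step 2 -- Apply wind power equation:
  P = 0.5 * rho * A * v^3 * Cp
  v^3 = 10.9^3 = 1295.029
  P = 0.5 * 1.28 * 3848.45 * 1295.029 * 0.398
  P = 1269487.7 W

1269487.7


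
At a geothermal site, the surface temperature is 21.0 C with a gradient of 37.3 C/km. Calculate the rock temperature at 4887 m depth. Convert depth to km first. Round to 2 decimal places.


Convert depth to km: 4887 / 1000 = 4.887 km
Temperature increase = gradient * depth_km = 37.3 * 4.887 = 182.29 C
Temperature at depth = T_surface + delta_T = 21.0 + 182.29
T = 203.29 C

203.29


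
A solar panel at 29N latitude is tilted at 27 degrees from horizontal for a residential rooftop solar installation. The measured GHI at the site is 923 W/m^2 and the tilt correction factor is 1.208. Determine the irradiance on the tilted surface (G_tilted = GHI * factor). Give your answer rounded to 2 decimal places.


Identify the given values:
  GHI = 923 W/m^2, tilt correction factor = 1.208
Apply the formula G_tilted = GHI * factor:
  G_tilted = 923 * 1.208
  G_tilted = 1114.98 W/m^2

1114.98


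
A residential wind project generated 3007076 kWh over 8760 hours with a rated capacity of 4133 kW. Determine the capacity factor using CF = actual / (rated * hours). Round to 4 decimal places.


Capacity factor = actual output / maximum possible output
Maximum possible = rated * hours = 4133 * 8760 = 36205080 kWh
CF = 3007076 / 36205080
CF = 0.0831

0.0831


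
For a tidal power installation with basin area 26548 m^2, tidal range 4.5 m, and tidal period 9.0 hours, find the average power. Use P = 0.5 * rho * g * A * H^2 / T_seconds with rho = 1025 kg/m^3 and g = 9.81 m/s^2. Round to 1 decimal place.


Convert period to seconds: T = 9.0 * 3600 = 32400.0 s
H^2 = 4.5^2 = 20.25
P = 0.5 * rho * g * A * H^2 / T
P = 0.5 * 1025 * 9.81 * 26548 * 20.25 / 32400.0
P = 83420.9 W

83420.9


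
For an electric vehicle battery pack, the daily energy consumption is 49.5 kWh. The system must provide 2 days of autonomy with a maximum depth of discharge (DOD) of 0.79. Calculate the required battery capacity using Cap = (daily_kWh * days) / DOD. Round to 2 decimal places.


Total energy needed = daily * days = 49.5 * 2 = 99.0 kWh
Account for depth of discharge:
  Cap = total_energy / DOD = 99.0 / 0.79
  Cap = 125.32 kWh

125.32


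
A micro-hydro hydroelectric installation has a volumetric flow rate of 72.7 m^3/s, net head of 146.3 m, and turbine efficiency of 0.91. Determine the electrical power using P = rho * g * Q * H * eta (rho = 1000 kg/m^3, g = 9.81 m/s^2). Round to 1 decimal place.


Apply the hydropower formula P = rho * g * Q * H * eta
rho * g = 1000 * 9.81 = 9810.0
P = 9810.0 * 72.7 * 146.3 * 0.91
P = 94948724.9 W

94948724.9


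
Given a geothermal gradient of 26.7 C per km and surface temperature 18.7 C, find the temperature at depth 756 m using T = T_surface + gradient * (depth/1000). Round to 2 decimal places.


Convert depth to km: 756 / 1000 = 0.756 km
Temperature increase = gradient * depth_km = 26.7 * 0.756 = 20.19 C
Temperature at depth = T_surface + delta_T = 18.7 + 20.19
T = 38.89 C

38.89


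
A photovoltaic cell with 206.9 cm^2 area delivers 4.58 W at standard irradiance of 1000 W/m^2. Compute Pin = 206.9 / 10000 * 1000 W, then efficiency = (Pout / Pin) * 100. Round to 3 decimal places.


First compute the input power:
  Pin = area_cm2 / 10000 * G = 206.9 / 10000 * 1000 = 20.69 W
Then compute efficiency:
  Efficiency = (Pout / Pin) * 100 = (4.58 / 20.69) * 100
  Efficiency = 22.136%

22.136


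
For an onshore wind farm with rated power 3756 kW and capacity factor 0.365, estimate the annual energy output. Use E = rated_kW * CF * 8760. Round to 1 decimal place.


Annual energy = rated_kW * capacity_factor * hours_per_year
Given: P_rated = 3756 kW, CF = 0.365, hours = 8760
E = 3756 * 0.365 * 8760
E = 12009434.4 kWh

12009434.4


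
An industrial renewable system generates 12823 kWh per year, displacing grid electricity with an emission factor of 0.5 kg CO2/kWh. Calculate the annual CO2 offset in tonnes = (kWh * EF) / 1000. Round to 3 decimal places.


CO2 offset in kg = generation * emission_factor
CO2 offset = 12823 * 0.5 = 6411.5 kg
Convert to tonnes:
  CO2 offset = 6411.5 / 1000 = 6.412 tonnes

6.412


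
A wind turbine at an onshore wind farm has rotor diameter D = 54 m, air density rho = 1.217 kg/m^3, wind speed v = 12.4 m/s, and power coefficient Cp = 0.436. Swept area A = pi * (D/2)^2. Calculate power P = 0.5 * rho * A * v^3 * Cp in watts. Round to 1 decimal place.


Step 1 -- Compute swept area:
  A = pi * (D/2)^2 = pi * (54/2)^2 = 2290.22 m^2
Step 2 -- Apply wind power equation:
  P = 0.5 * rho * A * v^3 * Cp
  v^3 = 12.4^3 = 1906.624
  P = 0.5 * 1.217 * 2290.22 * 1906.624 * 0.436
  P = 1158482.6 W

1158482.6


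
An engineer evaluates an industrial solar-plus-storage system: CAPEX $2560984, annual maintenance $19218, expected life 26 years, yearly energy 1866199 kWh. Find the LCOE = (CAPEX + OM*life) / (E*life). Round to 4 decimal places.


Total cost = CAPEX + OM * lifetime = 2560984 + 19218 * 26 = 2560984 + 499668 = 3060652
Total generation = annual * lifetime = 1866199 * 26 = 48521174 kWh
LCOE = 3060652 / 48521174
LCOE = 0.0631 $/kWh

0.0631


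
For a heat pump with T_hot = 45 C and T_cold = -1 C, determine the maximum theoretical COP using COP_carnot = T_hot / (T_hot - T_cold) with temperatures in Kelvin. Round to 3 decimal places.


Convert to Kelvin:
  T_hot = 45 + 273.15 = 318.15 K
  T_cold = -1 + 273.15 = 272.15 K
Apply Carnot COP formula:
  COP = T_hot_K / (T_hot_K - T_cold_K) = 318.15 / 46.0
  COP = 6.916

6.916


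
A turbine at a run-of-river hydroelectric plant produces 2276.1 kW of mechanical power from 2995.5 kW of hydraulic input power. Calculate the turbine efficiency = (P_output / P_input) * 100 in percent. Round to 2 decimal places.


Turbine efficiency = (output power / input power) * 100
eta = (2276.1 / 2995.5) * 100
eta = 75.98%

75.98


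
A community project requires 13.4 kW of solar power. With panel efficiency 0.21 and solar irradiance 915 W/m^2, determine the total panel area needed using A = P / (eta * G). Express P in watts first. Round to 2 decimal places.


Convert target power to watts: P = 13.4 * 1000 = 13400.0 W
Compute denominator: eta * G = 0.21 * 915 = 192.15
Required area A = P / (eta * G) = 13400.0 / 192.15
A = 69.74 m^2

69.74


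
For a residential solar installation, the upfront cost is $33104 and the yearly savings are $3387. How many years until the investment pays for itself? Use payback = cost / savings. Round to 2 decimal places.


Simple payback period = initial cost / annual savings
Payback = 33104 / 3387
Payback = 9.77 years

9.77


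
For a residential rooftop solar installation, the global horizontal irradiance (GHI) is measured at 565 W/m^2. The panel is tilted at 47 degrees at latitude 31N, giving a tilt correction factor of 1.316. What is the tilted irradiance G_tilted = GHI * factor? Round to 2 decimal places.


Identify the given values:
  GHI = 565 W/m^2, tilt correction factor = 1.316
Apply the formula G_tilted = GHI * factor:
  G_tilted = 565 * 1.316
  G_tilted = 743.54 W/m^2

743.54


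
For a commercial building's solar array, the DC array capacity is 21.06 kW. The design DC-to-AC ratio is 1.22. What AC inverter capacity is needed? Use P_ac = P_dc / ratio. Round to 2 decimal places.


The inverter AC capacity is determined by the DC/AC ratio.
Given: P_dc = 21.06 kW, DC/AC ratio = 1.22
P_ac = P_dc / ratio = 21.06 / 1.22
P_ac = 17.26 kW

17.26


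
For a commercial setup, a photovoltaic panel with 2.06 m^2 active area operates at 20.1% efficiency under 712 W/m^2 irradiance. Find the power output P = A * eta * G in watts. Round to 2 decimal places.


Use the solar power formula P = A * eta * G.
Given: A = 2.06 m^2, eta = 0.201, G = 712 W/m^2
P = 2.06 * 0.201 * 712
P = 294.81 W

294.81


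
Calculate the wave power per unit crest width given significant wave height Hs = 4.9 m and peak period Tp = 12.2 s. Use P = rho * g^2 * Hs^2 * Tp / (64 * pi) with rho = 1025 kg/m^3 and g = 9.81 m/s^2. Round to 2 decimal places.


Apply wave power formula:
  g^2 = 9.81^2 = 96.2361
  Hs^2 = 4.9^2 = 24.01
  Numerator = rho * g^2 * Hs^2 * Tp = 1025 * 96.2361 * 24.01 * 12.2 = 28894412.66
  Denominator = 64 * pi = 201.0619
  P = 28894412.66 / 201.0619 = 143709.02 W/m

143709.02


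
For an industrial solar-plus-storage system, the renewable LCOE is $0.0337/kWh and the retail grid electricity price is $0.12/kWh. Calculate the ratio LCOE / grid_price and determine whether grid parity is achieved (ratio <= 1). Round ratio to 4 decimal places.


Compare LCOE to grid price:
  LCOE = $0.0337/kWh, Grid price = $0.12/kWh
  Ratio = LCOE / grid_price = 0.0337 / 0.12 = 0.2808
  Grid parity achieved (ratio <= 1)? yes

0.2808


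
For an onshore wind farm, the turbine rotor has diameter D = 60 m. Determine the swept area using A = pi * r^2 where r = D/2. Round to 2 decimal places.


Compute the rotor radius:
  r = D / 2 = 60 / 2 = 30.0 m
Calculate swept area:
  A = pi * r^2 = pi * 30.0^2
  A = 2827.43 m^2

2827.43


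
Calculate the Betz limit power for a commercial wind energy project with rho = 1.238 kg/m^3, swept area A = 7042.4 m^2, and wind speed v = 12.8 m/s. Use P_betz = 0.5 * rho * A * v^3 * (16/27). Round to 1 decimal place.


The Betz coefficient Cp_max = 16/27 = 0.5926
v^3 = 12.8^3 = 2097.152
P_betz = 0.5 * rho * A * v^3 * Cp_max
P_betz = 0.5 * 1.238 * 7042.4 * 2097.152 * 0.5926
P_betz = 5417481.9 W

5417481.9


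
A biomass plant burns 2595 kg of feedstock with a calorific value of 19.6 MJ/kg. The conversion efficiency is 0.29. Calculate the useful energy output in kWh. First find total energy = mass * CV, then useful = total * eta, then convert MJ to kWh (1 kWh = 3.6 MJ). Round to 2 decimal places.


Total energy = mass * CV = 2595 * 19.6 = 50862.0 MJ
Useful energy = total * eta = 50862.0 * 0.29 = 14749.98 MJ
Convert to kWh: 14749.98 / 3.6
Useful energy = 4097.22 kWh

4097.22


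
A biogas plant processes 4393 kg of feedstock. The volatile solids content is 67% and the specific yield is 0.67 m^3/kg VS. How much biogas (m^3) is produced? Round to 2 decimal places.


Compute volatile solids:
  VS = mass * VS_fraction = 4393 * 0.67 = 2943.31 kg
Calculate biogas volume:
  Biogas = VS * specific_yield = 2943.31 * 0.67
  Biogas = 1972.02 m^3

1972.02


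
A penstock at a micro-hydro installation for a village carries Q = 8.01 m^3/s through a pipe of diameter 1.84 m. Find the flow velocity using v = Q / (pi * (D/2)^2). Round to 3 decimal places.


Compute pipe cross-sectional area:
  A = pi * (D/2)^2 = pi * (1.84/2)^2 = 2.659 m^2
Calculate velocity:
  v = Q / A = 8.01 / 2.659
  v = 3.012 m/s

3.012


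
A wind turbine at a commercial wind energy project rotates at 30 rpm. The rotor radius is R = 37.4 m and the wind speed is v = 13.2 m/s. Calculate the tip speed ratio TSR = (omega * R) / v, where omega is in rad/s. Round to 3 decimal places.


Convert rotational speed to rad/s:
  omega = 30 * 2 * pi / 60 = 3.1416 rad/s
Compute tip speed:
  v_tip = omega * R = 3.1416 * 37.4 = 117.496 m/s
Tip speed ratio:
  TSR = v_tip / v_wind = 117.496 / 13.2 = 8.901

8.901


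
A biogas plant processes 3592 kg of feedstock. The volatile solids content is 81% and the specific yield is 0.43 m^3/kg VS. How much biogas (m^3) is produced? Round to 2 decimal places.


Compute volatile solids:
  VS = mass * VS_fraction = 3592 * 0.81 = 2909.52 kg
Calculate biogas volume:
  Biogas = VS * specific_yield = 2909.52 * 0.43
  Biogas = 1251.09 m^3

1251.09


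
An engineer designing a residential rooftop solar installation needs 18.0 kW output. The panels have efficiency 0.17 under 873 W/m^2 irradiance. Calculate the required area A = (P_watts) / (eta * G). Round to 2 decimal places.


Convert target power to watts: P = 18.0 * 1000 = 18000.0 W
Compute denominator: eta * G = 0.17 * 873 = 148.41
Required area A = P / (eta * G) = 18000.0 / 148.41
A = 121.29 m^2

121.29


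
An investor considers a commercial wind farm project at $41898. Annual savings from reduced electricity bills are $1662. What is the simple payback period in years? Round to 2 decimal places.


Simple payback period = initial cost / annual savings
Payback = 41898 / 1662
Payback = 25.21 years

25.21


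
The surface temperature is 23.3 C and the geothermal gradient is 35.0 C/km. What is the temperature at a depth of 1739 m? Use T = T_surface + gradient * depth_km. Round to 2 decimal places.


Convert depth to km: 1739 / 1000 = 1.739 km
Temperature increase = gradient * depth_km = 35.0 * 1.739 = 60.87 C
Temperature at depth = T_surface + delta_T = 23.3 + 60.87
T = 84.17 C

84.17


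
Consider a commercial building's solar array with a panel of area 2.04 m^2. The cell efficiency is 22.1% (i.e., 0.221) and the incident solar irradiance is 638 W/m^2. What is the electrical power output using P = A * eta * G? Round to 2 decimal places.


Use the solar power formula P = A * eta * G.
Given: A = 2.04 m^2, eta = 0.221, G = 638 W/m^2
P = 2.04 * 0.221 * 638
P = 287.64 W

287.64


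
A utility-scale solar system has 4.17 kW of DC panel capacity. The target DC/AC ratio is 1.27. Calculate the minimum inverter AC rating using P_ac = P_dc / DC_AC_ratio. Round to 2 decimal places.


The inverter AC capacity is determined by the DC/AC ratio.
Given: P_dc = 4.17 kW, DC/AC ratio = 1.27
P_ac = P_dc / ratio = 4.17 / 1.27
P_ac = 3.28 kW

3.28


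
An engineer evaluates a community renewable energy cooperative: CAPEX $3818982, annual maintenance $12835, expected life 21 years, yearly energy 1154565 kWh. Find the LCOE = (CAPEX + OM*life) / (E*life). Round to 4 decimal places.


Total cost = CAPEX + OM * lifetime = 3818982 + 12835 * 21 = 3818982 + 269535 = 4088517
Total generation = annual * lifetime = 1154565 * 21 = 24245865 kWh
LCOE = 4088517 / 24245865
LCOE = 0.1686 $/kWh

0.1686


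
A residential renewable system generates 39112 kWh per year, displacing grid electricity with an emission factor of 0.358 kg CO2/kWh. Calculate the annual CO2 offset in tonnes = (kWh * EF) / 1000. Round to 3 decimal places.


CO2 offset in kg = generation * emission_factor
CO2 offset = 39112 * 0.358 = 14002.1 kg
Convert to tonnes:
  CO2 offset = 14002.1 / 1000 = 14.002 tonnes

14.002


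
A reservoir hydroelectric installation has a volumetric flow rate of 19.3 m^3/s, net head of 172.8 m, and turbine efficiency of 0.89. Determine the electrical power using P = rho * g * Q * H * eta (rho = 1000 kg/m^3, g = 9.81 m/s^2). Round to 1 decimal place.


Apply the hydropower formula P = rho * g * Q * H * eta
rho * g = 1000 * 9.81 = 9810.0
P = 9810.0 * 19.3 * 172.8 * 0.89
P = 29117900.7 W

29117900.7


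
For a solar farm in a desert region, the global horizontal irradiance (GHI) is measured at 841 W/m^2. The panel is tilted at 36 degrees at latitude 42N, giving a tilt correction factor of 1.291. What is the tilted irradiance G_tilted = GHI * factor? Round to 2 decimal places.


Identify the given values:
  GHI = 841 W/m^2, tilt correction factor = 1.291
Apply the formula G_tilted = GHI * factor:
  G_tilted = 841 * 1.291
  G_tilted = 1085.73 W/m^2

1085.73


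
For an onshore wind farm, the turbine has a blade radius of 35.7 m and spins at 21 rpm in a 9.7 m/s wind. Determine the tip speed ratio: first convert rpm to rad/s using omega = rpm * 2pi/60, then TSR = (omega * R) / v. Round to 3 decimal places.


Convert rotational speed to rad/s:
  omega = 21 * 2 * pi / 60 = 2.1991 rad/s
Compute tip speed:
  v_tip = omega * R = 2.1991 * 35.7 = 78.508 m/s
Tip speed ratio:
  TSR = v_tip / v_wind = 78.508 / 9.7 = 8.094

8.094


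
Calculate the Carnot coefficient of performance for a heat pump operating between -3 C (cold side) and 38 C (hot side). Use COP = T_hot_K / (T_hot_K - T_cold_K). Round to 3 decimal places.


Convert to Kelvin:
  T_hot = 38 + 273.15 = 311.15 K
  T_cold = -3 + 273.15 = 270.15 K
Apply Carnot COP formula:
  COP = T_hot_K / (T_hot_K - T_cold_K) = 311.15 / 41.0
  COP = 7.589

7.589


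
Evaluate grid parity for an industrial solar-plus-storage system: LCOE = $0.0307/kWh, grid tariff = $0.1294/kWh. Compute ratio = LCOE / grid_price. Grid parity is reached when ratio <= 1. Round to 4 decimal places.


Compare LCOE to grid price:
  LCOE = $0.0307/kWh, Grid price = $0.1294/kWh
  Ratio = LCOE / grid_price = 0.0307 / 0.1294 = 0.2372
  Grid parity achieved (ratio <= 1)? yes

0.2372


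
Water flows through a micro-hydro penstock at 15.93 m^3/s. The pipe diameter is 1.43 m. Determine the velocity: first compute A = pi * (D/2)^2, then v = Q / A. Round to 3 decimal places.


Compute pipe cross-sectional area:
  A = pi * (D/2)^2 = pi * (1.43/2)^2 = 1.6061 m^2
Calculate velocity:
  v = Q / A = 15.93 / 1.6061
  v = 9.919 m/s

9.919


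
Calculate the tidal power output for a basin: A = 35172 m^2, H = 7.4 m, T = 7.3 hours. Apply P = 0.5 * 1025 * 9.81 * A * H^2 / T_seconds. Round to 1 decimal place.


Convert period to seconds: T = 7.3 * 3600 = 26280.0 s
H^2 = 7.4^2 = 54.76
P = 0.5 * rho * g * A * H^2 / T
P = 0.5 * 1025 * 9.81 * 35172 * 54.76 / 26280.0
P = 368466.5 W

368466.5


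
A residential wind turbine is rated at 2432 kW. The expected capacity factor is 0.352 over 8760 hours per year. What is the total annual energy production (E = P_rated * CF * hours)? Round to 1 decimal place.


Annual energy = rated_kW * capacity_factor * hours_per_year
Given: P_rated = 2432 kW, CF = 0.352, hours = 8760
E = 2432 * 0.352 * 8760
E = 7499120.6 kWh

7499120.6


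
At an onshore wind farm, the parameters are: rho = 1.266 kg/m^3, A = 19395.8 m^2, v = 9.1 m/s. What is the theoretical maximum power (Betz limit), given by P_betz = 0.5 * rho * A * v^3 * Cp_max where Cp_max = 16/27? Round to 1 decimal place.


The Betz coefficient Cp_max = 16/27 = 0.5926
v^3 = 9.1^3 = 753.571
P_betz = 0.5 * rho * A * v^3 * Cp_max
P_betz = 0.5 * 1.266 * 19395.8 * 753.571 * 0.5926
P_betz = 5482666.2 W

5482666.2


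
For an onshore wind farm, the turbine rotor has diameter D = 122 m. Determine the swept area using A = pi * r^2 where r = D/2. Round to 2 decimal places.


Compute the rotor radius:
  r = D / 2 = 122 / 2 = 61.0 m
Calculate swept area:
  A = pi * r^2 = pi * 61.0^2
  A = 11689.87 m^2

11689.87


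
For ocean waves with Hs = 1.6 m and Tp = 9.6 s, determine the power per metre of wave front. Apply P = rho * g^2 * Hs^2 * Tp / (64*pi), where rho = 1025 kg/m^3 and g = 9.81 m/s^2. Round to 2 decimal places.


Apply wave power formula:
  g^2 = 9.81^2 = 96.2361
  Hs^2 = 1.6^2 = 2.56
  Numerator = rho * g^2 * Hs^2 * Tp = 1025 * 96.2361 * 2.56 * 9.6 = 2424225.85
  Denominator = 64 * pi = 201.0619
  P = 2424225.85 / 201.0619 = 12057.11 W/m

12057.11


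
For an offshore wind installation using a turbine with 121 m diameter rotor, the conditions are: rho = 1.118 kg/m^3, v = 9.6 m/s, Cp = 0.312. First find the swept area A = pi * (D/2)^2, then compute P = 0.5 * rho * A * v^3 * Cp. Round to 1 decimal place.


Step 1 -- Compute swept area:
  A = pi * (D/2)^2 = pi * (121/2)^2 = 11499.01 m^2
Step 2 -- Apply wind power equation:
  P = 0.5 * rho * A * v^3 * Cp
  v^3 = 9.6^3 = 884.736
  P = 0.5 * 1.118 * 11499.01 * 884.736 * 0.312
  P = 1774355.9 W

1774355.9


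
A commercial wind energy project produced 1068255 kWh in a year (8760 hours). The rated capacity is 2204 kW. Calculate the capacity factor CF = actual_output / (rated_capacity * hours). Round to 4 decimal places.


Capacity factor = actual output / maximum possible output
Maximum possible = rated * hours = 2204 * 8760 = 19307040 kWh
CF = 1068255 / 19307040
CF = 0.0553

0.0553


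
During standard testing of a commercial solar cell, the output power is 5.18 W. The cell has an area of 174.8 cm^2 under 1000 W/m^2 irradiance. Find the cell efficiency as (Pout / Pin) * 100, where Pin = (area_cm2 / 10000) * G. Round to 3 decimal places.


First compute the input power:
  Pin = area_cm2 / 10000 * G = 174.8 / 10000 * 1000 = 17.48 W
Then compute efficiency:
  Efficiency = (Pout / Pin) * 100 = (5.18 / 17.48) * 100
  Efficiency = 29.634%

29.634


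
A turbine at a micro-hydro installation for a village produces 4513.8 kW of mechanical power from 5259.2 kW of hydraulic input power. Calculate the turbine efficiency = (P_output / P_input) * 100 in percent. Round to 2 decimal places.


Turbine efficiency = (output power / input power) * 100
eta = (4513.8 / 5259.2) * 100
eta = 85.83%

85.83


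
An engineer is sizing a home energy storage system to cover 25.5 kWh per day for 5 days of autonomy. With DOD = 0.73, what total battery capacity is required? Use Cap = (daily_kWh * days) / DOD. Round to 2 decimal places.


Total energy needed = daily * days = 25.5 * 5 = 127.5 kWh
Account for depth of discharge:
  Cap = total_energy / DOD = 127.5 / 0.73
  Cap = 174.66 kWh

174.66


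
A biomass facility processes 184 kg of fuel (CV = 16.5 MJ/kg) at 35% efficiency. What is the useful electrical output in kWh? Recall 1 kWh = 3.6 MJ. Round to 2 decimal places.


Total energy = mass * CV = 184 * 16.5 = 3036.0 MJ
Useful energy = total * eta = 3036.0 * 0.35 = 1062.6 MJ
Convert to kWh: 1062.6 / 3.6
Useful energy = 295.17 kWh

295.17


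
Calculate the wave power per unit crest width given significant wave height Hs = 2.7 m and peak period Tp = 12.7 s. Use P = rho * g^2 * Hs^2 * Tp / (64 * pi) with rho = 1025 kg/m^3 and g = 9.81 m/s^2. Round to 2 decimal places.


Apply wave power formula:
  g^2 = 9.81^2 = 96.2361
  Hs^2 = 2.7^2 = 7.29
  Numerator = rho * g^2 * Hs^2 * Tp = 1025 * 96.2361 * 7.29 * 12.7 = 9132572.52
  Denominator = 64 * pi = 201.0619
  P = 9132572.52 / 201.0619 = 45421.69 W/m

45421.69


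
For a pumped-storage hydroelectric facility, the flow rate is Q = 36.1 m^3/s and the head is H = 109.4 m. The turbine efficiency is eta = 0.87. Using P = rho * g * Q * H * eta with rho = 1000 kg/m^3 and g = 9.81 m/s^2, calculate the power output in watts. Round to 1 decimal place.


Apply the hydropower formula P = rho * g * Q * H * eta
rho * g = 1000 * 9.81 = 9810.0
P = 9810.0 * 36.1 * 109.4 * 0.87
P = 33706432.1 W

33706432.1


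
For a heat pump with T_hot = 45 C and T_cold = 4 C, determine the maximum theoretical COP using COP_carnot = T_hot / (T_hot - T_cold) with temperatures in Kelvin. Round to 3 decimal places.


Convert to Kelvin:
  T_hot = 45 + 273.15 = 318.15 K
  T_cold = 4 + 273.15 = 277.15 K
Apply Carnot COP formula:
  COP = T_hot_K / (T_hot_K - T_cold_K) = 318.15 / 41.0
  COP = 7.760

7.760


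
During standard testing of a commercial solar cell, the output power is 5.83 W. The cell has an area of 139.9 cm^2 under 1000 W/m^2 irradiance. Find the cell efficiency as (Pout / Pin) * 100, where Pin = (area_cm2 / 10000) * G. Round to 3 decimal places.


First compute the input power:
  Pin = area_cm2 / 10000 * G = 139.9 / 10000 * 1000 = 13.99 W
Then compute efficiency:
  Efficiency = (Pout / Pin) * 100 = (5.83 / 13.99) * 100
  Efficiency = 41.673%

41.673


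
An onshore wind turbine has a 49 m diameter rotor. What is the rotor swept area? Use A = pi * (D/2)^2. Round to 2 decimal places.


Compute the rotor radius:
  r = D / 2 = 49 / 2 = 24.5 m
Calculate swept area:
  A = pi * r^2 = pi * 24.5^2
  A = 1885.74 m^2

1885.74


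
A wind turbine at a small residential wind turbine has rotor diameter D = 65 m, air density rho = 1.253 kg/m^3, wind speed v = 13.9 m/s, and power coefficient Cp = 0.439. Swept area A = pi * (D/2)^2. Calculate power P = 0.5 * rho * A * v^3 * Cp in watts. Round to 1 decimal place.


Step 1 -- Compute swept area:
  A = pi * (D/2)^2 = pi * (65/2)^2 = 3318.31 m^2
Step 2 -- Apply wind power equation:
  P = 0.5 * rho * A * v^3 * Cp
  v^3 = 13.9^3 = 2685.619
  P = 0.5 * 1.253 * 3318.31 * 2685.619 * 0.439
  P = 2451018.5 W

2451018.5


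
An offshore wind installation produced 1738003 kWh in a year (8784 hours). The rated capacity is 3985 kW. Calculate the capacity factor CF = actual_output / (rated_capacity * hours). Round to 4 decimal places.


Capacity factor = actual output / maximum possible output
Maximum possible = rated * hours = 3985 * 8784 = 35004240 kWh
CF = 1738003 / 35004240
CF = 0.0497

0.0497


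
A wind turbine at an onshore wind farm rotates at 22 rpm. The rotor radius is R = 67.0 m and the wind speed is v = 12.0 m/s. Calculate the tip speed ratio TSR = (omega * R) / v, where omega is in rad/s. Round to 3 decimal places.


Convert rotational speed to rad/s:
  omega = 22 * 2 * pi / 60 = 2.3038 rad/s
Compute tip speed:
  v_tip = omega * R = 2.3038 * 67.0 = 154.357 m/s
Tip speed ratio:
  TSR = v_tip / v_wind = 154.357 / 12.0 = 12.863

12.863


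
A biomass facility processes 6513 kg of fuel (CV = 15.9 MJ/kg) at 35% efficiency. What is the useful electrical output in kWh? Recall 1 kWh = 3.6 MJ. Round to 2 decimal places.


Total energy = mass * CV = 6513 * 15.9 = 103556.7 MJ
Useful energy = total * eta = 103556.7 * 0.35 = 36244.85 MJ
Convert to kWh: 36244.85 / 3.6
Useful energy = 10068.01 kWh

10068.01


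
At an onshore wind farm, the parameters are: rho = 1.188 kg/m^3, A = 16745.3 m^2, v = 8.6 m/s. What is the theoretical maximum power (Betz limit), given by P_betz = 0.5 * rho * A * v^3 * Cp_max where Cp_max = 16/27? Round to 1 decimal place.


The Betz coefficient Cp_max = 16/27 = 0.5926
v^3 = 8.6^3 = 636.056
P_betz = 0.5 * rho * A * v^3 * Cp_max
P_betz = 0.5 * 1.188 * 16745.3 * 636.056 * 0.5926
P_betz = 3749133.9 W

3749133.9


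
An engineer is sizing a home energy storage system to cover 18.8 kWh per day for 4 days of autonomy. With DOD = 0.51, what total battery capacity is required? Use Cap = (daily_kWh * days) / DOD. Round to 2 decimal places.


Total energy needed = daily * days = 18.8 * 4 = 75.2 kWh
Account for depth of discharge:
  Cap = total_energy / DOD = 75.2 / 0.51
  Cap = 147.45 kWh

147.45


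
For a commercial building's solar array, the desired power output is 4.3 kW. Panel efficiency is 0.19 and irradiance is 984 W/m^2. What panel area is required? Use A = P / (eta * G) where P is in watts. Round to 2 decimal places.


Convert target power to watts: P = 4.3 * 1000 = 4300.0 W
Compute denominator: eta * G = 0.19 * 984 = 186.96
Required area A = P / (eta * G) = 4300.0 / 186.96
A = 23.00 m^2

23.00


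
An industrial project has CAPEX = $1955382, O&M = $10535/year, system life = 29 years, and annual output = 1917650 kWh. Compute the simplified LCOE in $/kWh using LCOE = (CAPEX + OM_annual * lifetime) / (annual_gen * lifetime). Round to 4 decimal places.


Total cost = CAPEX + OM * lifetime = 1955382 + 10535 * 29 = 1955382 + 305515 = 2260897
Total generation = annual * lifetime = 1917650 * 29 = 55611850 kWh
LCOE = 2260897 / 55611850
LCOE = 0.0407 $/kWh

0.0407


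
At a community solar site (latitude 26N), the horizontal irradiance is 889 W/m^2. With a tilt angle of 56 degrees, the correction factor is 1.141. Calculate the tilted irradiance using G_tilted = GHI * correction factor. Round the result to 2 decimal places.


Identify the given values:
  GHI = 889 W/m^2, tilt correction factor = 1.141
Apply the formula G_tilted = GHI * factor:
  G_tilted = 889 * 1.141
  G_tilted = 1014.35 W/m^2

1014.35


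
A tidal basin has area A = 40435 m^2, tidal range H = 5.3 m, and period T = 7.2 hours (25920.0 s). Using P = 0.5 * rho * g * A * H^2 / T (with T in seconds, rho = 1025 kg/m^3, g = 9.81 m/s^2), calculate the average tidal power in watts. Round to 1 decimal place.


Convert period to seconds: T = 7.2 * 3600 = 25920.0 s
H^2 = 5.3^2 = 28.09
P = 0.5 * rho * g * A * H^2 / T
P = 0.5 * 1025 * 9.81 * 40435 * 28.09 / 25920.0
P = 220311.4 W

220311.4


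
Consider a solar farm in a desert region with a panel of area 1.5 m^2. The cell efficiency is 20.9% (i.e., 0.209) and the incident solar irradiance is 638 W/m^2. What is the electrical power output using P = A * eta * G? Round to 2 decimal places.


Use the solar power formula P = A * eta * G.
Given: A = 1.5 m^2, eta = 0.209, G = 638 W/m^2
P = 1.5 * 0.209 * 638
P = 200.01 W

200.01


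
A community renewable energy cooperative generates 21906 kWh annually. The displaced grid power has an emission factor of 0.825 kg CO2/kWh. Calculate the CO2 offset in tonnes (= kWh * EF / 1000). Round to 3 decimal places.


CO2 offset in kg = generation * emission_factor
CO2 offset = 21906 * 0.825 = 18072.45 kg
Convert to tonnes:
  CO2 offset = 18072.45 / 1000 = 18.072 tonnes

18.072


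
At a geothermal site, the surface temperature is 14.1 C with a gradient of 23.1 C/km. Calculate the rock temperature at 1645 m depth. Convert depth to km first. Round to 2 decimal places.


Convert depth to km: 1645 / 1000 = 1.645 km
Temperature increase = gradient * depth_km = 23.1 * 1.645 = 38.0 C
Temperature at depth = T_surface + delta_T = 14.1 + 38.0
T = 52.10 C

52.10


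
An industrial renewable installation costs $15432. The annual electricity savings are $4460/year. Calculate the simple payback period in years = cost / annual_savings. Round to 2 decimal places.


Simple payback period = initial cost / annual savings
Payback = 15432 / 4460
Payback = 3.46 years

3.46


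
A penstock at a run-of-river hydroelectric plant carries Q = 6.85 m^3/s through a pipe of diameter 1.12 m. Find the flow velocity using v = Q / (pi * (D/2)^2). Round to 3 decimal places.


Compute pipe cross-sectional area:
  A = pi * (D/2)^2 = pi * (1.12/2)^2 = 0.9852 m^2
Calculate velocity:
  v = Q / A = 6.85 / 0.9852
  v = 6.953 m/s

6.953


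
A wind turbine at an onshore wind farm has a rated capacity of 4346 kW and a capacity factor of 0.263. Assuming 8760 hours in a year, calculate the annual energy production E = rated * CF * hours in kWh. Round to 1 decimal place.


Annual energy = rated_kW * capacity_factor * hours_per_year
Given: P_rated = 4346 kW, CF = 0.263, hours = 8760
E = 4346 * 0.263 * 8760
E = 10012662.5 kWh

10012662.5


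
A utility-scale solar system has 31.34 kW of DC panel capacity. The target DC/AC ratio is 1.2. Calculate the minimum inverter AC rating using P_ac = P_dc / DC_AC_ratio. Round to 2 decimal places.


The inverter AC capacity is determined by the DC/AC ratio.
Given: P_dc = 31.34 kW, DC/AC ratio = 1.2
P_ac = P_dc / ratio = 31.34 / 1.2
P_ac = 26.12 kW

26.12


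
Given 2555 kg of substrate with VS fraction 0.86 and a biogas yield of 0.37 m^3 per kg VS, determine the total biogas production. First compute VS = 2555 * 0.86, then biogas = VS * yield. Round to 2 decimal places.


Compute volatile solids:
  VS = mass * VS_fraction = 2555 * 0.86 = 2197.3 kg
Calculate biogas volume:
  Biogas = VS * specific_yield = 2197.3 * 0.37
  Biogas = 813.00 m^3

813.00
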